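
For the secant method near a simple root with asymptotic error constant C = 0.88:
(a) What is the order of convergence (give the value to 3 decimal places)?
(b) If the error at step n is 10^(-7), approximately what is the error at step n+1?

(a) Secant method has superlinear convergence with order φ = (1+√5)/2 ≈ 1.618.
    This means |e_{n+1}| ≈ C|e_n|^1.618.

(b) With |e_n| = 10^(-7) and C = 0.88:
    |e_{n+1}| ≈ 0.88 × (10^(-7))^1.618 = 0.88 × 10^(-11.33)

(a) ≈ 1.618 (golden ratio); (b) |e_{n+1}| ≈ 4.152e-12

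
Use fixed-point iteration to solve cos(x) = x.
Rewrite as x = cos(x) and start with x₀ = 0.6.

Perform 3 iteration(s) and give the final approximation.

Equation: cos(x) = x
Fixed-point form: x = cos(x)
x₀ = 0.6

x_1 = g(0.600000) = 0.825336
x_2 = g(0.825336) = 0.678310
x_3 = g(0.678310) = 0.778634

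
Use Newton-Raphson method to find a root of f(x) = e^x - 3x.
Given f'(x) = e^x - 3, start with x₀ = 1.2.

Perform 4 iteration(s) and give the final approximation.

f(x) = e^x - 3x
f'(x) = e^x - 3
x₀ = 1.2

Newton-Raphson formula: x_{n+1} = x_n - f(x_n)/f'(x_n)

Iteration 1:
  f(1.200000) = -0.279883
  f'(1.200000) = 0.320117
  x_1 = 1.200000 - (-0.279883)/0.320117 = 2.074315
Iteration 2:
  f(2.074315) = 1.736148
  f'(2.074315) = 4.959094
  x_2 = 2.074315 - 1.736148/4.959094 = 1.724221
Iteration 3:
  f(1.724221) = 0.435488
  f'(1.724221) = 2.608152
  x_3 = 1.724221 - 0.435488/2.608152 = 1.557249
Iteration 4:
  f(1.557249) = 0.074001
  f'(1.557249) = 1.745749
  x_4 = 1.557249 - 0.074001/1.745749 = 1.514860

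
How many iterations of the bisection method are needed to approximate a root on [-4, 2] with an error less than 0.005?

We need (b-a)/2^n ≤ 0.005
(2 - (-4))/2^n ≤ 0.005
6/2^n ≤ 0.005
2^n ≥ 1200
n ≥ log₂(1200) = 10.23
n ≥ 11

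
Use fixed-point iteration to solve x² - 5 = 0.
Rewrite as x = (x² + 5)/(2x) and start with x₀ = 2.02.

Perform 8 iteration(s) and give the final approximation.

Equation: x² - 5 = 0
Fixed-point form: x = (x² + 5)/(2x)
x₀ = 2.02

x_1 = g(2.020000) = 2.247624
x_2 = g(2.247624) = 2.236098
x_3 = g(2.236098) = 2.236068
x_4 = g(2.236068) = 2.236068
x_5 = g(2.236068) = 2.236068
x_6 = g(2.236068) = 2.236068
x_7 = g(2.236068) = 2.236068
x_8 = g(2.236068) = 2.236068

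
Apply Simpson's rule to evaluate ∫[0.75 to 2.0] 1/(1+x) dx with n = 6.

f(x) = 1/(1+x)
a = 0.75, b = 2.0, n = 6
h = (b - a)/n = 0.208333

Simpson's rule: (h/3)[f(x₀) + 4f(x₁) + 2f(x₂) + ... + f(xₙ)]

x_0 = 0.7500, f(x_0) = 0.571429, coefficient = 1
x_1 = 0.9583, f(x_1) = 0.510638, coefficient = 4
x_2 = 1.1667, f(x_2) = 0.461538, coefficient = 2
x_3 = 1.3750, f(x_3) = 0.421053, coefficient = 4
x_4 = 1.5833, f(x_4) = 0.387097, coefficient = 2
x_5 = 1.7917, f(x_5) = 0.358209, coefficient = 4
x_6 = 2.0000, f(x_6) = 0.333333, coefficient = 1

I ≈ (0.208333/3) × 7.761632 = 0.539002
Exact value: 0.538997
Error: 0.000006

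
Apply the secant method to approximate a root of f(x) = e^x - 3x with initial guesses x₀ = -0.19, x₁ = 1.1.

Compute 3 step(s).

f(x) = e^x - 3x
x₀ = -0.19, x₁ = 1.1

Secant formula: x_{n+1} = x_n - f(x_n)(x_n - x_{n-1})/(f(x_n) - f(x_{n-1}))

Iteration 1:
  f(-0.190000) = 1.396959
  f(1.100000) = -0.295834
  x_2 = 1.100000 - (-0.295834)×(1.100000 - (-0.190000))/(-0.295834 - 1.396959)
       = 0.874558
Iteration 2:
  f(1.100000) = -0.295834
  f(0.874558) = -0.225859
  x_3 = 0.874558 - (-0.225859)×(0.874558 - 1.100000)/(-0.225859 - (-0.295834))
       = 0.146897
Iteration 3:
  f(0.874558) = -0.225859
  f(0.146897) = 0.717543
  x_4 = 0.146897 - 0.717543×(0.146897 - 0.874558)/(0.717543 - (-0.225859))
       = 0.700350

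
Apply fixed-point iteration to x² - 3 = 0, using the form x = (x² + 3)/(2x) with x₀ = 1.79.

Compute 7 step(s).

Equation: x² - 3 = 0
Fixed-point form: x = (x² + 3)/(2x)
x₀ = 1.79

x_1 = g(1.790000) = 1.732989
x_2 = g(1.732989) = 1.732051
x_3 = g(1.732051) = 1.732051
x_4 = g(1.732051) = 1.732051
x_5 = g(1.732051) = 1.732051
x_6 = g(1.732051) = 1.732051
x_7 = g(1.732051) = 1.732051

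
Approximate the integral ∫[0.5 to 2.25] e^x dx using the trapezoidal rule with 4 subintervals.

f(x) = e^x
a = 0.5, b = 2.25, n = 4
h = (b - a)/n = 0.437500

Trapezoidal rule: (h/2)[f(x₀) + 2f(x₁) + 2f(x₂) + ... + f(xₙ)]

x_0 = 0.5000, f(x_0) = 1.648721, coefficient = 1
x_1 = 0.9375, f(x_1) = 2.553589, coefficient = 2
x_2 = 1.3750, f(x_2) = 3.955077, coefficient = 2
x_3 = 1.8125, f(x_3) = 6.125743, coefficient = 2
x_4 = 2.2500, f(x_4) = 9.487736, coefficient = 1

I ≈ (0.437500/2) × 36.405275 = 7.963654
Exact value: 7.839015
Error: 0.124639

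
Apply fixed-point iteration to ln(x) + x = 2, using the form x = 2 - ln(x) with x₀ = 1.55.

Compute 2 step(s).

Equation: ln(x) + x = 2
Fixed-point form: x = 2 - ln(x)
x₀ = 1.55

x_1 = g(1.550000) = 1.561745
x_2 = g(1.561745) = 1.554196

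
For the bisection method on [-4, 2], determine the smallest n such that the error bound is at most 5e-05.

We need (b-a)/2^n ≤ 5e-05
(2 - (-4))/2^n ≤ 5e-05
6/2^n ≤ 5e-05
2^n ≥ 120000
n ≥ log₂(120000) = 16.87
n ≥ 17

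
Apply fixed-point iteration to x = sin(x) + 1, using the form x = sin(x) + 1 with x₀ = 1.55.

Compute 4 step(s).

Equation: x = sin(x) + 1
Fixed-point form: x = sin(x) + 1
x₀ = 1.55

x_1 = g(1.550000) = 1.999784
x_2 = g(1.999784) = 1.909387
x_3 = g(1.909387) = 1.943224
x_4 = g(1.943224) = 1.931447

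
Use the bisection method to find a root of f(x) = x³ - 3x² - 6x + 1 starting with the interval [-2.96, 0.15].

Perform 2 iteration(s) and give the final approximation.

f(x) = x³ - 3x² - 6x + 1
Initial interval: [-2.96, 0.15]

Iteration 1:
  c_1 = (-2.960000 + 0.150000)/2 = -1.405000
  f(c_1) = f(-1.405000) = 0.734420
  f(a) × f(c) < 0, new interval: [-2.960000, -1.405000]
Iteration 2:
  c_2 = (-2.960000 + (-1.405000))/2 = -2.182500
  f(c_2) = f(-2.182500) = -10.590835
  f(a) × f(c) ≥ 0, new interval: [-2.182500, -1.405000]

After 2 iteration(s), the approximation is c_2 = -2.182500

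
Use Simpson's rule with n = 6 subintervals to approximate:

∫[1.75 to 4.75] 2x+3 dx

f(x) = 2x+3
a = 1.75, b = 4.75, n = 6
h = (b - a)/n = 0.500000

Simpson's rule: (h/3)[f(x₀) + 4f(x₁) + 2f(x₂) + ... + f(xₙ)]

x_0 = 1.7500, f(x_0) = 6.500000, coefficient = 1
x_1 = 2.2500, f(x_1) = 7.500000, coefficient = 4
x_2 = 2.7500, f(x_2) = 8.500000, coefficient = 2
x_3 = 3.2500, f(x_3) = 9.500000, coefficient = 4
x_4 = 3.7500, f(x_4) = 10.500000, coefficient = 2
x_5 = 4.2500, f(x_5) = 11.500000, coefficient = 4
x_6 = 4.7500, f(x_6) = 12.500000, coefficient = 1

I ≈ (0.500000/3) × 171.000000 = 28.500000
Exact value: 28.500000
Error: 0.000000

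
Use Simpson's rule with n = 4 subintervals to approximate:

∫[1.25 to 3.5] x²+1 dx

f(x) = x²+1
a = 1.25, b = 3.5, n = 4
h = (b - a)/n = 0.562500

Simpson's rule: (h/3)[f(x₀) + 4f(x₁) + 2f(x₂) + ... + f(xₙ)]

x_0 = 1.2500, f(x_0) = 2.562500, coefficient = 1
x_1 = 1.8125, f(x_1) = 4.285156, coefficient = 4
x_2 = 2.3750, f(x_2) = 6.640625, coefficient = 2
x_3 = 2.9375, f(x_3) = 9.628906, coefficient = 4
x_4 = 3.5000, f(x_4) = 13.250000, coefficient = 1

I ≈ (0.562500/3) × 84.750000 = 15.890625
Exact value: 15.890625
Error: 0.000000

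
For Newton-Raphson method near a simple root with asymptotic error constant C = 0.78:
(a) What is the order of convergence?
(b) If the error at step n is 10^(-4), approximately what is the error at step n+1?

(a) Newton-Raphson has quadratic (order 2) convergence near simple roots.
    This means |e_{n+1}| ≈ C|e_n|².

(b) With |e_n| = 10^(-4) and C = 0.78:
    |e_{n+1}| ≈ 0.78 × (10^(-4))² = 0.78 × 10^(-8)

(a) 2 (quadratic); (b) |e_{n+1}| ≈ 7.800e-09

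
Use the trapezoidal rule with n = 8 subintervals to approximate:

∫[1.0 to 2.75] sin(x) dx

f(x) = sin(x)
a = 1.0, b = 2.75, n = 8
h = (b - a)/n = 0.218750

Trapezoidal rule: (h/2)[f(x₀) + 2f(x₁) + 2f(x₂) + ... + f(xₙ)]

x_0 = 1.0000, f(x_0) = 0.841471, coefficient = 1
x_1 = 1.2188, f(x_1) = 0.938669, coefficient = 2
x_2 = 1.4375, f(x_2) = 0.991129, coefficient = 2
x_3 = 1.6562, f(x_3) = 0.996351, coefficient = 2
x_4 = 1.8750, f(x_4) = 0.954086, coefficient = 2
x_5 = 2.0938, f(x_5) = 0.866348, coefficient = 2
x_6 = 2.3125, f(x_6) = 0.737319, coefficient = 2
x_7 = 2.5312, f(x_7) = 0.573148, coefficient = 2
x_8 = 2.7500, f(x_8) = 0.381661, coefficient = 1

I ≈ (0.218750/2) × 13.337232 = 1.458760
Exact value: 1.464605
Error: 0.005845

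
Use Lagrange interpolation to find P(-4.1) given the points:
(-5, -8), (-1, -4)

Lagrange interpolation formula:
P(x) = Σ yᵢ × Lᵢ(x)
where Lᵢ(x) = Π_{j≠i} (x - xⱼ)/(xᵢ - xⱼ)

L_0(-4.1) = (-4.1 - (-1))/(-5 - (-1)) = 0.775000
L_1(-4.1) = (-4.1 - (-5))/(-1 - (-5)) = 0.225000

P(-4.1) = (-8)×L_0(-4.1) + (-4)×L_1(-4.1)
P(-4.1) = -7.100000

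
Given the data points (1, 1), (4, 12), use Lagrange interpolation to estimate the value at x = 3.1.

Lagrange interpolation formula:
P(x) = Σ yᵢ × Lᵢ(x)
where Lᵢ(x) = Π_{j≠i} (x - xⱼ)/(xᵢ - xⱼ)

L_0(3.1) = (3.1 - 4)/(1 - 4) = 0.300000
L_1(3.1) = (3.1 - 1)/(4 - 1) = 0.700000

P(3.1) = 1×L_0(3.1) + 12×L_1(3.1)
P(3.1) = 8.700000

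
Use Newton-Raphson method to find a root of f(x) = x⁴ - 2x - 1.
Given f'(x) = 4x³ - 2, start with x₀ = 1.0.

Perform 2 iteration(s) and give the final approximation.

f(x) = x⁴ - 2x - 1
f'(x) = 4x³ - 2
x₀ = 1.0

Newton-Raphson formula: x_{n+1} = x_n - f(x_n)/f'(x_n)

Iteration 1:
  f(1.000000) = -2.000000
  f'(1.000000) = 2.000000
  x_1 = 1.000000 - (-2.000000)/2.000000 = 2.000000
Iteration 2:
  f(2.000000) = 11.000000
  f'(2.000000) = 30.000000
  x_2 = 2.000000 - 11.000000/30.000000 = 1.633333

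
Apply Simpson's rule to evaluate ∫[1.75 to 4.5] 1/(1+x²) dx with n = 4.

f(x) = 1/(1+x²)
a = 1.75, b = 4.5, n = 4
h = (b - a)/n = 0.687500

Simpson's rule: (h/3)[f(x₀) + 4f(x₁) + 2f(x₂) + ... + f(xₙ)]

x_0 = 1.7500, f(x_0) = 0.246154, coefficient = 1
x_1 = 2.4375, f(x_1) = 0.144063, coefficient = 4
x_2 = 3.1250, f(x_2) = 0.092888, coefficient = 2
x_3 = 3.8125, f(x_3) = 0.064370, coefficient = 4
x_4 = 4.5000, f(x_4) = 0.047059, coefficient = 1

I ≈ (0.687500/3) × 1.312722 = 0.300832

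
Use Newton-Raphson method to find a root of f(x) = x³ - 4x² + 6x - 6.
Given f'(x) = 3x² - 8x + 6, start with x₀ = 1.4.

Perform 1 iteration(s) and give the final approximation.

f(x) = x³ - 4x² + 6x - 6
f'(x) = 3x² - 8x + 6
x₀ = 1.4

Newton-Raphson formula: x_{n+1} = x_n - f(x_n)/f'(x_n)

Iteration 1:
  f(1.400000) = -2.696000
  f'(1.400000) = 0.680000
  x_1 = 1.400000 - (-2.696000)/0.680000 = 5.364706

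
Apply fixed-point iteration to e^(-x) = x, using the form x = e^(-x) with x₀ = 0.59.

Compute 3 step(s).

Equation: e^(-x) = x
Fixed-point form: x = e^(-x)
x₀ = 0.59

x_1 = g(0.590000) = 0.554327
x_2 = g(0.554327) = 0.574459
x_3 = g(0.574459) = 0.563010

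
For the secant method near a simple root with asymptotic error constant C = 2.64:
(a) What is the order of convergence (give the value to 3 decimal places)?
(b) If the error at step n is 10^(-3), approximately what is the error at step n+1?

(a) Secant method has superlinear convergence with order φ = (1+√5)/2 ≈ 1.618.
    This means |e_{n+1}| ≈ C|e_n|^1.618.

(b) With |e_n| = 10^(-3) and C = 2.64:
    |e_{n+1}| ≈ 2.64 × (10^(-3))^1.618 = 2.64 × 10^(-4.85)

(a) ≈ 1.618 (golden ratio); (b) |e_{n+1}| ≈ 3.694e-05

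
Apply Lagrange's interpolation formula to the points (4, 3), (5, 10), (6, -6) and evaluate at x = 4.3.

Lagrange interpolation formula:
P(x) = Σ yᵢ × Lᵢ(x)
where Lᵢ(x) = Π_{j≠i} (x - xⱼ)/(xᵢ - xⱼ)

L_0(4.3) = (4.3 - 5)/(4 - 5) × (4.3 - 6)/(4 - 6) = 0.595000
L_1(4.3) = (4.3 - 4)/(5 - 4) × (4.3 - 6)/(5 - 6) = 0.510000
L_2(4.3) = (4.3 - 4)/(6 - 4) × (4.3 - 5)/(6 - 5) = -0.105000

P(4.3) = 3×L_0(4.3) + 10×L_1(4.3) + (-6)×L_2(4.3)
P(4.3) = 7.515000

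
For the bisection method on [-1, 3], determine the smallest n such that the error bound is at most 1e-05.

We need (b-a)/2^n ≤ 1e-05
(3 - (-1))/2^n ≤ 1e-05
4/2^n ≤ 1e-05
2^n ≥ 400000
n ≥ log₂(400000) = 18.61
n ≥ 19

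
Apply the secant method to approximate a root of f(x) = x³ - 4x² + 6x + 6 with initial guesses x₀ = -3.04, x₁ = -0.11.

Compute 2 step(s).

f(x) = x³ - 4x² + 6x + 6
x₀ = -3.04, x₁ = -0.11

Secant formula: x_{n+1} = x_n - f(x_n)(x_n - x_{n-1})/(f(x_n) - f(x_{n-1}))

Iteration 1:
  f(-3.040000) = -77.300864
  f(-0.110000) = 5.290269
  x_2 = -0.110000 - 5.290269×(-0.110000 - (-3.040000))/(5.290269 - (-77.300864))
       = -0.297677
Iteration 2:
  f(-0.110000) = 5.290269
  f(-0.297677) = 3.833111
  x_3 = -0.297677 - 3.833111×(-0.297677 - (-0.110000))/(3.833111 - 5.290269)
       = -0.791370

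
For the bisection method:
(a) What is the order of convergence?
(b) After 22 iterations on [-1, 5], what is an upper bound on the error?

(a) Bisection has linear (order 1) convergence; the error is halved each step.

(b) Error bound = (b-a)/2^n = (5 - (-1))/2^{22}
    = 6/2^{22}

(a) 1 (linear); (b) error ≤ 1.43e-06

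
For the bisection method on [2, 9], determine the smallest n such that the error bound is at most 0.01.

We need (b-a)/2^n ≤ 0.01
(9 - 2)/2^n ≤ 0.01
7/2^n ≤ 0.01
2^n ≥ 700
n ≥ log₂(700) = 9.45
n ≥ 10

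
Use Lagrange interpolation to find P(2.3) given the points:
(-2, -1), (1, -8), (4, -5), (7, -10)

Lagrange interpolation formula:
P(x) = Σ yᵢ × Lᵢ(x)
where Lᵢ(x) = Π_{j≠i} (x - xⱼ)/(xᵢ - xⱼ)

L_0(2.3) = (2.3 - 1)/(-2 - 1) × (2.3 - 4)/(-2 - 4) × (2.3 - 7)/(-2 - 7) = -0.064117
L_1(2.3) = (2.3 - (-2))/(1 - (-2)) × (2.3 - 4)/(1 - 4) × (2.3 - 7)/(1 - 7) = 0.636241
L_2(2.3) = (2.3 - (-2))/(4 - (-2)) × (2.3 - 1)/(4 - 1) × (2.3 - 7)/(4 - 7) = 0.486537
L_3(2.3) = (2.3 - (-2))/(7 - (-2)) × (2.3 - 1)/(7 - 1) × (2.3 - 4)/(7 - 4) = -0.058660

P(2.3) = (-1)×L_0(2.3) + (-8)×L_1(2.3) + (-5)×L_2(2.3) + (-10)×L_3(2.3)
P(2.3) = -6.871889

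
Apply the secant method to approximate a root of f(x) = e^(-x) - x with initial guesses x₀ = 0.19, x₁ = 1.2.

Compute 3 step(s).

f(x) = e^(-x) - x
x₀ = 0.19, x₁ = 1.2

Secant formula: x_{n+1} = x_n - f(x_n)(x_n - x_{n-1})/(f(x_n) - f(x_{n-1}))

Iteration 1:
  f(0.190000) = 0.636959
  f(1.200000) = -0.898806
  x_2 = 1.200000 - (-0.898806)×(1.200000 - 0.190000)/(-0.898806 - 0.636959)
       = 0.608898
Iteration 2:
  f(1.200000) = -0.898806
  f(0.608898) = -0.064948
  x_3 = 0.608898 - (-0.064948)×(0.608898 - 1.200000)/(-0.064948 - (-0.898806))
       = 0.562858
Iteration 3:
  f(0.608898) = -0.064948
  f(0.562858) = 0.006721
  x_4 = 0.562858 - 0.006721×(0.562858 - 0.608898)/(0.006721 - (-0.064948))
       = 0.567175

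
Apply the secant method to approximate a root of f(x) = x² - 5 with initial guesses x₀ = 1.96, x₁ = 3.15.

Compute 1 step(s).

f(x) = x² - 5
x₀ = 1.96, x₁ = 3.15

Secant formula: x_{n+1} = x_n - f(x_n)(x_n - x_{n-1})/(f(x_n) - f(x_{n-1}))

Iteration 1:
  f(1.960000) = -1.158400
  f(3.150000) = 4.922500
  x_2 = 3.150000 - 4.922500×(3.150000 - 1.960000)/(4.922500 - (-1.158400))
       = 2.186693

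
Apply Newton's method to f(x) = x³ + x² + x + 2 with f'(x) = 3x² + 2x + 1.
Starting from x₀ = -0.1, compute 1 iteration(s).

f(x) = x³ + x² + x + 2
f'(x) = 3x² + 2x + 1
x₀ = -0.1

Newton-Raphson formula: x_{n+1} = x_n - f(x_n)/f'(x_n)

Iteration 1:
  f(-0.100000) = 1.909000
  f'(-0.100000) = 0.830000
  x_1 = -0.100000 - 1.909000/0.830000 = -2.400000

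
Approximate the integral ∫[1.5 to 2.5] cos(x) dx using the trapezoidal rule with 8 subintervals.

f(x) = cos(x)
a = 1.5, b = 2.5, n = 8
h = (b - a)/n = 0.125000

Trapezoidal rule: (h/2)[f(x₀) + 2f(x₁) + 2f(x₂) + ... + f(xₙ)]

x_0 = 1.5000, f(x_0) = 0.070737, coefficient = 1
x_1 = 1.6250, f(x_1) = -0.054177, coefficient = 2
x_2 = 1.7500, f(x_2) = -0.178246, coefficient = 2
x_3 = 1.8750, f(x_3) = -0.299534, coefficient = 2
x_4 = 2.0000, f(x_4) = -0.416147, coefficient = 2
x_5 = 2.1250, f(x_5) = -0.526266, coefficient = 2
x_6 = 2.2500, f(x_6) = -0.628174, coefficient = 2
x_7 = 2.3750, f(x_7) = -0.720278, coefficient = 2
x_8 = 2.5000, f(x_8) = -0.801144, coefficient = 1

I ≈ (0.125000/2) × -6.376050 = -0.398503
Exact value: -0.399023
Error: 0.000520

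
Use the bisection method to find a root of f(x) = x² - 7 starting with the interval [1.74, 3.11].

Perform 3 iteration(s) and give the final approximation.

f(x) = x² - 7
Initial interval: [1.74, 3.11]

Iteration 1:
  c_1 = (1.740000 + 3.110000)/2 = 2.425000
  f(c_1) = f(2.425000) = -1.119375
  f(a) × f(c) ≥ 0, new interval: [2.425000, 3.110000]
Iteration 2:
  c_2 = (2.425000 + 3.110000)/2 = 2.767500
  f(c_2) = f(2.767500) = 0.659056
  f(a) × f(c) < 0, new interval: [2.425000, 2.767500]
Iteration 3:
  c_3 = (2.425000 + 2.767500)/2 = 2.596250
  f(c_3) = f(2.596250) = -0.259486
  f(a) × f(c) ≥ 0, new interval: [2.596250, 2.767500]

After 3 iteration(s), the approximation is c_3 = 2.596250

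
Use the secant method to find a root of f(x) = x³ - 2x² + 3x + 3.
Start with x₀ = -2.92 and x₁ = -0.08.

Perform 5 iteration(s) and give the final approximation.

f(x) = x³ - 2x² + 3x + 3
x₀ = -2.92, x₁ = -0.08

Secant formula: x_{n+1} = x_n - f(x_n)(x_n - x_{n-1})/(f(x_n) - f(x_{n-1}))

Iteration 1:
  f(-2.920000) = -47.709888
  f(-0.080000) = 2.746688
  x_2 = -0.080000 - 2.746688×(-0.080000 - (-2.920000))/(2.746688 - (-47.709888))
       = -0.234600
Iteration 2:
  f(-0.080000) = 2.746688
  f(-0.234600) = 2.173213
  x_3 = -0.234600 - 2.173213×(-0.234600 - (-0.080000))/(2.173213 - 2.746688)
       = -0.820466
Iteration 3:
  f(-0.234600) = 2.173213
  f(-0.820466) = -1.360034
  x_4 = -0.820466 - (-1.360034)×(-0.820466 - (-0.234600))/(-1.360034 - 2.173213)
       = -0.594952
Iteration 4:
  f(-0.820466) = -1.360034
  f(-0.594952) = 0.296616
  x_5 = -0.594952 - 0.296616×(-0.594952 - (-0.820466))/(0.296616 - (-1.360034))
       = -0.635329
Iteration 5:
  f(-0.594952) = 0.296616
  f(-0.635329) = 0.030281
  x_6 = -0.635329 - 0.030281×(-0.635329 - (-0.594952))/(0.030281 - 0.296616)
       = -0.639920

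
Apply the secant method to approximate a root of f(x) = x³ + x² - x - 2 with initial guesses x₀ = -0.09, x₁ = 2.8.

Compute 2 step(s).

f(x) = x³ + x² - x - 2
x₀ = -0.09, x₁ = 2.8

Secant formula: x_{n+1} = x_n - f(x_n)(x_n - x_{n-1})/(f(x_n) - f(x_{n-1}))

Iteration 1:
  f(-0.090000) = -1.902629
  f(2.800000) = 24.992000
  x_2 = 2.800000 - 24.992000×(2.800000 - (-0.090000))/(24.992000 - (-1.902629))
       = 0.114450
Iteration 2:
  f(2.800000) = 24.992000
  f(0.114450) = -2.099852
  x_3 = 0.114450 - (-2.099852)×(0.114450 - 2.800000)/(-2.099852 - 24.992000)
       = 0.322603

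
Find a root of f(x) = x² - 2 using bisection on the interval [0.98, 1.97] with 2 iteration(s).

f(x) = x² - 2
Initial interval: [0.98, 1.97]

Iteration 1:
  c_1 = (0.980000 + 1.970000)/2 = 1.475000
  f(c_1) = f(1.475000) = 0.175625
  f(a) × f(c) < 0, new interval: [0.980000, 1.475000]
Iteration 2:
  c_2 = (0.980000 + 1.475000)/2 = 1.227500
  f(c_2) = f(1.227500) = -0.493244
  f(a) × f(c) ≥ 0, new interval: [1.227500, 1.475000]

After 2 iteration(s), the approximation is c_2 = 1.227500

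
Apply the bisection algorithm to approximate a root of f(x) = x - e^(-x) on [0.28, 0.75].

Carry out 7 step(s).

f(x) = x - e^(-x)
Initial interval: [0.28, 0.75]

Iteration 1:
  c_1 = (0.280000 + 0.750000)/2 = 0.515000
  f(c_1) = f(0.515000) = -0.082501
  f(a) × f(c) ≥ 0, new interval: [0.515000, 0.750000]
Iteration 2:
  c_2 = (0.515000 + 0.750000)/2 = 0.632500
  f(c_2) = f(0.632500) = 0.101238
  f(a) × f(c) < 0, new interval: [0.515000, 0.632500]
Iteration 3:
  c_3 = (0.515000 + 0.632500)/2 = 0.573750
  f(c_3) = f(0.573750) = 0.010341
  f(a) × f(c) < 0, new interval: [0.515000, 0.573750]
Iteration 4:
  c_4 = (0.515000 + 0.573750)/2 = 0.544375
  f(c_4) = f(0.544375) = -0.035829
  f(a) × f(c) ≥ 0, new interval: [0.544375, 0.573750]
Iteration 5:
  c_5 = (0.544375 + 0.573750)/2 = 0.559063
  f(c_5) = f(0.559063) = -0.012682
  f(a) × f(c) ≥ 0, new interval: [0.559063, 0.573750]
Iteration 6:
  c_6 = (0.559063 + 0.573750)/2 = 0.566406
  f(c_6) = f(0.566406) = -0.001155
  f(a) × f(c) ≥ 0, new interval: [0.566406, 0.573750]
Iteration 7:
  c_7 = (0.566406 + 0.573750)/2 = 0.570078
  f(c_7) = f(0.570078) = 0.004597
  f(a) × f(c) < 0, new interval: [0.566406, 0.570078]

After 7 iteration(s), the approximation is c_7 = 0.570078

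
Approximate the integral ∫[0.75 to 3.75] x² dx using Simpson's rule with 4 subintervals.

f(x) = x²
a = 0.75, b = 3.75, n = 4
h = (b - a)/n = 0.750000

Simpson's rule: (h/3)[f(x₀) + 4f(x₁) + 2f(x₂) + ... + f(xₙ)]

x_0 = 0.7500, f(x_0) = 0.562500, coefficient = 1
x_1 = 1.5000, f(x_1) = 2.250000, coefficient = 4
x_2 = 2.2500, f(x_2) = 5.062500, coefficient = 2
x_3 = 3.0000, f(x_3) = 9.000000, coefficient = 4
x_4 = 3.7500, f(x_4) = 14.062500, coefficient = 1

I ≈ (0.750000/3) × 69.750000 = 17.437500
Exact value: 17.437500
Error: 0.000000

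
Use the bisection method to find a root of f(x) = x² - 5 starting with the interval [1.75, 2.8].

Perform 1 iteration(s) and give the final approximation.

f(x) = x² - 5
Initial interval: [1.75, 2.8]

Iteration 1:
  c_1 = (1.750000 + 2.800000)/2 = 2.275000
  f(c_1) = f(2.275000) = 0.175625
  f(a) × f(c) < 0, new interval: [1.750000, 2.275000]

After 1 iteration(s), the approximation is c_1 = 2.275000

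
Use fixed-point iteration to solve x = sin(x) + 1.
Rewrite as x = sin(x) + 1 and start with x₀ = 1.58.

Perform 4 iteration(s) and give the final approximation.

Equation: x = sin(x) + 1
Fixed-point form: x = sin(x) + 1
x₀ = 1.58

x_1 = g(1.580000) = 1.999958
x_2 = g(1.999958) = 1.909315
x_3 = g(1.909315) = 1.943248
x_4 = g(1.943248) = 1.931438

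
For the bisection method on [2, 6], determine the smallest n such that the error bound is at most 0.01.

We need (b-a)/2^n ≤ 0.01
(6 - 2)/2^n ≤ 0.01
4/2^n ≤ 0.01
2^n ≥ 400
n ≥ log₂(400) = 8.64
n ≥ 9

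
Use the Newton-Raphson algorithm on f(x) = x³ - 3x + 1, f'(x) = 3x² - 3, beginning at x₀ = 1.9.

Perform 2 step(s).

f(x) = x³ - 3x + 1
f'(x) = 3x² - 3
x₀ = 1.9

Newton-Raphson formula: x_{n+1} = x_n - f(x_n)/f'(x_n)

Iteration 1:
  f(1.900000) = 2.159000
  f'(1.900000) = 7.830000
  x_1 = 1.900000 - 2.159000/7.830000 = 1.624266
Iteration 2:
  f(1.624266) = 0.412404
  f'(1.624266) = 4.914717
  x_2 = 1.624266 - 0.412404/4.914717 = 1.540354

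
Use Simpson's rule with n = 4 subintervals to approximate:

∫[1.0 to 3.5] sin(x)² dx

f(x) = sin(x)²
a = 1.0, b = 3.5, n = 4
h = (b - a)/n = 0.625000

Simpson's rule: (h/3)[f(x₀) + 4f(x₁) + 2f(x₂) + ... + f(xₙ)]

x_0 = 1.0000, f(x_0) = 0.708073, coefficient = 1
x_1 = 1.6250, f(x_1) = 0.997065, coefficient = 4
x_2 = 2.2500, f(x_2) = 0.605398, coefficient = 2
x_3 = 2.8750, f(x_3) = 0.069404, coefficient = 4
x_4 = 3.5000, f(x_4) = 0.123049, coefficient = 1

I ≈ (0.625000/3) × 6.307793 = 1.314123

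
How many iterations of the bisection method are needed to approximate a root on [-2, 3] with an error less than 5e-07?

We need (b-a)/2^n ≤ 5e-07
(3 - (-2))/2^n ≤ 5e-07
5/2^n ≤ 5e-07
2^n ≥ 10000000
n ≥ log₂(10000000) = 23.25
n ≥ 24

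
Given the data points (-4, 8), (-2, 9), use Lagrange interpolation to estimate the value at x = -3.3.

Lagrange interpolation formula:
P(x) = Σ yᵢ × Lᵢ(x)
where Lᵢ(x) = Π_{j≠i} (x - xⱼ)/(xᵢ - xⱼ)

L_0(-3.3) = (-3.3 - (-2))/(-4 - (-2)) = 0.650000
L_1(-3.3) = (-3.3 - (-4))/(-2 - (-4)) = 0.350000

P(-3.3) = 8×L_0(-3.3) + 9×L_1(-3.3)
P(-3.3) = 8.350000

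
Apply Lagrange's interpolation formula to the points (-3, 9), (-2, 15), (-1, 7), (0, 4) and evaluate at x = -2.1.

Lagrange interpolation formula:
P(x) = Σ yᵢ × Lᵢ(x)
where Lᵢ(x) = Π_{j≠i} (x - xⱼ)/(xᵢ - xⱼ)

L_0(-2.1) = (-2.1 - (-2))/(-3 - (-2)) × (-2.1 - (-1))/(-3 - (-1)) × (-2.1 - 0)/(-3 - 0) = 0.038500
L_1(-2.1) = (-2.1 - (-3))/(-2 - (-3)) × (-2.1 - (-1))/(-2 - (-1)) × (-2.1 - 0)/(-2 - 0) = 1.039500
L_2(-2.1) = (-2.1 - (-3))/(-1 - (-3)) × (-2.1 - (-2))/(-1 - (-2)) × (-2.1 - 0)/(-1 - 0) = -0.094500
L_3(-2.1) = (-2.1 - (-3))/(0 - (-3)) × (-2.1 - (-2))/(0 - (-2)) × (-2.1 - (-1))/(0 - (-1)) = 0.016500

P(-2.1) = 9×L_0(-2.1) + 15×L_1(-2.1) + 7×L_2(-2.1) + 4×L_3(-2.1)
P(-2.1) = 15.343500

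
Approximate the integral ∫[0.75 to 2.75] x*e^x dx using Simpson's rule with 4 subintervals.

f(x) = x*e^x
a = 0.75, b = 2.75, n = 4
h = (b - a)/n = 0.500000

Simpson's rule: (h/3)[f(x₀) + 4f(x₁) + 2f(x₂) + ... + f(xₙ)]

x_0 = 0.7500, f(x_0) = 1.587750, coefficient = 1
x_1 = 1.2500, f(x_1) = 4.362929, coefficient = 4
x_2 = 1.7500, f(x_2) = 10.070555, coefficient = 2
x_3 = 2.2500, f(x_3) = 21.347406, coefficient = 4
x_4 = 2.7500, f(x_4) = 43.017238, coefficient = 1

I ≈ (0.500000/3) × 167.587434 = 27.931239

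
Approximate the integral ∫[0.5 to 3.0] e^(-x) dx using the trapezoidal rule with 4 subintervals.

f(x) = e^(-x)
a = 0.5, b = 3.0, n = 4
h = (b - a)/n = 0.625000

Trapezoidal rule: (h/2)[f(x₀) + 2f(x₁) + 2f(x₂) + ... + f(xₙ)]

x_0 = 0.5000, f(x_0) = 0.606531, coefficient = 1
x_1 = 1.1250, f(x_1) = 0.324652, coefficient = 2
x_2 = 1.7500, f(x_2) = 0.173774, coefficient = 2
x_3 = 2.3750, f(x_3) = 0.093014, coefficient = 2
x_4 = 3.0000, f(x_4) = 0.049787, coefficient = 1

I ≈ (0.625000/2) × 1.839200 = 0.574750
Exact value: 0.556744
Error: 0.018006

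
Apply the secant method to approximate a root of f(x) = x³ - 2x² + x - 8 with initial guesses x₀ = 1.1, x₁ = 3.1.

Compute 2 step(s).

f(x) = x³ - 2x² + x - 8
x₀ = 1.1, x₁ = 3.1

Secant formula: x_{n+1} = x_n - f(x_n)(x_n - x_{n-1})/(f(x_n) - f(x_{n-1}))

Iteration 1:
  f(1.100000) = -7.989000
  f(3.100000) = 5.671000
  x_2 = 3.100000 - 5.671000×(3.100000 - 1.100000)/(5.671000 - (-7.989000))
       = 2.269693
Iteration 2:
  f(3.100000) = 5.671000
  f(2.269693) = -4.340985
  x_3 = 2.269693 - (-4.340985)×(2.269693 - 3.100000)/(-4.340985 - 5.671000)
       = 2.629696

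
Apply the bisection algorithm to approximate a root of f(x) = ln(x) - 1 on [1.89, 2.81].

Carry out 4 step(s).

f(x) = ln(x) - 1
Initial interval: [1.89, 2.81]

Iteration 1:
  c_1 = (1.890000 + 2.810000)/2 = 2.350000
  f(c_1) = f(2.350000) = -0.145585
  f(a) × f(c) ≥ 0, new interval: [2.350000, 2.810000]
Iteration 2:
  c_2 = (2.350000 + 2.810000)/2 = 2.580000
  f(c_2) = f(2.580000) = -0.052211
  f(a) × f(c) ≥ 0, new interval: [2.580000, 2.810000]
Iteration 3:
  c_3 = (2.580000 + 2.810000)/2 = 2.695000
  f(c_3) = f(2.695000) = -0.008602
  f(a) × f(c) ≥ 0, new interval: [2.695000, 2.810000]
Iteration 4:
  c_4 = (2.695000 + 2.810000)/2 = 2.752500
  f(c_4) = f(2.752500) = 0.012510
  f(a) × f(c) < 0, new interval: [2.695000, 2.752500]

After 4 iteration(s), the approximation is c_4 = 2.752500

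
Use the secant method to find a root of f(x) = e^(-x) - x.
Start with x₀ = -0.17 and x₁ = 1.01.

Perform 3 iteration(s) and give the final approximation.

f(x) = e^(-x) - x
x₀ = -0.17, x₁ = 1.01

Secant formula: x_{n+1} = x_n - f(x_n)(x_n - x_{n-1})/(f(x_n) - f(x_{n-1}))

Iteration 1:
  f(-0.170000) = 1.355305
  f(1.010000) = -0.645781
  x_2 = 1.010000 - (-0.645781)×(1.010000 - (-0.170000))/(-0.645781 - 1.355305)
       = 0.629196
Iteration 2:
  f(1.010000) = -0.645781
  f(0.629196) = -0.096176
  x_3 = 0.629196 - (-0.096176)×(0.629196 - 1.010000)/(-0.096176 - (-0.645781))
       = 0.562559
Iteration 3:
  f(0.629196) = -0.096176
  f(0.562559) = 0.007190
  x_4 = 0.562559 - 0.007190×(0.562559 - 0.629196)/(0.007190 - (-0.096176))
       = 0.567194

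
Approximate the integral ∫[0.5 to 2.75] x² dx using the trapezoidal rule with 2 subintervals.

f(x) = x²
a = 0.5, b = 2.75, n = 2
h = (b - a)/n = 1.125000

Trapezoidal rule: (h/2)[f(x₀) + 2f(x₁) + 2f(x₂) + ... + f(xₙ)]

x_0 = 0.5000, f(x_0) = 0.250000, coefficient = 1
x_1 = 1.6250, f(x_1) = 2.640625, coefficient = 2
x_2 = 2.7500, f(x_2) = 7.562500, coefficient = 1

I ≈ (1.125000/2) × 13.093750 = 7.365234
Exact value: 6.890625
Error: 0.474609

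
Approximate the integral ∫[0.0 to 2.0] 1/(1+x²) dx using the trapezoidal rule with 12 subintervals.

f(x) = 1/(1+x²)
a = 0.0, b = 2.0, n = 12
h = (b - a)/n = 0.166667

Trapezoidal rule: (h/2)[f(x₀) + 2f(x₁) + 2f(x₂) + ... + f(xₙ)]

x_0 = 0.0000, f(x_0) = 1.000000, coefficient = 1
x_1 = 0.1667, f(x_1) = 0.972973, coefficient = 2
x_2 = 0.3333, f(x_2) = 0.900000, coefficient = 2
x_3 = 0.5000, f(x_3) = 0.800000, coefficient = 2
x_4 = 0.6667, f(x_4) = 0.692308, coefficient = 2
x_5 = 0.8333, f(x_5) = 0.590164, coefficient = 2
x_6 = 1.0000, f(x_6) = 0.500000, coefficient = 2
x_7 = 1.1667, f(x_7) = 0.423529, coefficient = 2
x_8 = 1.3333, f(x_8) = 0.360000, coefficient = 2
x_9 = 1.5000, f(x_9) = 0.307692, coefficient = 2
x_10 = 1.6667, f(x_10) = 0.264706, coefficient = 2
x_11 = 1.8333, f(x_11) = 0.229299, coefficient = 2
x_12 = 2.0000, f(x_12) = 0.200000, coefficient = 1

I ≈ (0.166667/2) × 13.281343 = 1.106779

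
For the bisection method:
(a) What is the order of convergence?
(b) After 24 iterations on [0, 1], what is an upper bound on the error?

(a) Bisection has linear (order 1) convergence; the error is halved each step.

(b) Error bound = (b-a)/2^n = (1 - 0)/2^{24}
    = 1/2^{24}

(a) 1 (linear); (b) error ≤ 5.96e-08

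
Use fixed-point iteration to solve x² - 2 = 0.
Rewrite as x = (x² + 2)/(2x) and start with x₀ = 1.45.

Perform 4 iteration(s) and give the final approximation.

Equation: x² - 2 = 0
Fixed-point form: x = (x² + 2)/(2x)
x₀ = 1.45

x_1 = g(1.450000) = 1.414655
x_2 = g(1.414655) = 1.414214
x_3 = g(1.414214) = 1.414214
x_4 = g(1.414214) = 1.414214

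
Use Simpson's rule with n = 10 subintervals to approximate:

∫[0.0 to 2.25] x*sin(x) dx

f(x) = x*sin(x)
a = 0.0, b = 2.25, n = 10
h = (b - a)/n = 0.225000

Simpson's rule: (h/3)[f(x₀) + 4f(x₁) + 2f(x₂) + ... + f(xₙ)]

x_0 = 0.0000, f(x_0) = 0.000000, coefficient = 1
x_1 = 0.2250, f(x_1) = 0.050199, coefficient = 4
x_2 = 0.4500, f(x_2) = 0.195734, coefficient = 2
x_3 = 0.6750, f(x_3) = 0.421806, coefficient = 4
x_4 = 0.9000, f(x_4) = 0.704994, coefficient = 2
x_5 = 1.1250, f(x_5) = 1.015051, coefficient = 4
x_6 = 1.3500, f(x_6) = 1.317227, coefficient = 2
x_7 = 1.5750, f(x_7) = 1.574986, coefficient = 4
x_8 = 1.8000, f(x_8) = 1.752926, coefficient = 2
x_9 = 2.0250, f(x_9) = 1.819687, coefficient = 4
x_10 = 2.2500, f(x_10) = 1.750665, coefficient = 1

I ≈ (0.225000/3) × 29.219340 = 2.191451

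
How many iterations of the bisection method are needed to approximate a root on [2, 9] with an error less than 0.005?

We need (b-a)/2^n ≤ 0.005
(9 - 2)/2^n ≤ 0.005
7/2^n ≤ 0.005
2^n ≥ 1400
n ≥ log₂(1400) = 10.45
n ≥ 11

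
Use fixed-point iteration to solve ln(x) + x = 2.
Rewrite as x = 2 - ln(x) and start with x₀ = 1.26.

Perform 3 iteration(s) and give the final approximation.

Equation: ln(x) + x = 2
Fixed-point form: x = 2 - ln(x)
x₀ = 1.26

x_1 = g(1.260000) = 1.768888
x_2 = g(1.768888) = 1.429649
x_3 = g(1.429649) = 1.642571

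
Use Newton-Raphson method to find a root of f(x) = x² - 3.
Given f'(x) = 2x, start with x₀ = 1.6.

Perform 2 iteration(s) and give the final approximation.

f(x) = x² - 3
f'(x) = 2x
x₀ = 1.6

Newton-Raphson formula: x_{n+1} = x_n - f(x_n)/f'(x_n)

Iteration 1:
  f(1.600000) = -0.440000
  f'(1.600000) = 3.200000
  x_1 = 1.600000 - (-0.440000)/3.200000 = 1.737500
Iteration 2:
  f(1.737500) = 0.018906
  f'(1.737500) = 3.475000
  x_2 = 1.737500 - 0.018906/3.475000 = 1.732059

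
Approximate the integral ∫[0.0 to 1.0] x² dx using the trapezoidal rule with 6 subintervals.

f(x) = x²
a = 0.0, b = 1.0, n = 6
h = (b - a)/n = 0.166667

Trapezoidal rule: (h/2)[f(x₀) + 2f(x₁) + 2f(x₂) + ... + f(xₙ)]

x_0 = 0.0000, f(x_0) = 0.000000, coefficient = 1
x_1 = 0.1667, f(x_1) = 0.027778, coefficient = 2
x_2 = 0.3333, f(x_2) = 0.111111, coefficient = 2
x_3 = 0.5000, f(x_3) = 0.250000, coefficient = 2
x_4 = 0.6667, f(x_4) = 0.444444, coefficient = 2
x_5 = 0.8333, f(x_5) = 0.694444, coefficient = 2
x_6 = 1.0000, f(x_6) = 1.000000, coefficient = 1

I ≈ (0.166667/2) × 4.055556 = 0.337963
Exact value: 0.333333
Error: 0.004630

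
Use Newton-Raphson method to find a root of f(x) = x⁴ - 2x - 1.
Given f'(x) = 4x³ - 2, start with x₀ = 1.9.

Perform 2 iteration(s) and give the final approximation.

f(x) = x⁴ - 2x - 1
f'(x) = 4x³ - 2
x₀ = 1.9

Newton-Raphson formula: x_{n+1} = x_n - f(x_n)/f'(x_n)

Iteration 1:
  f(1.900000) = 8.232100
  f'(1.900000) = 25.436000
  x_1 = 1.900000 - 8.232100/25.436000 = 1.576360
Iteration 2:
  f(1.576360) = 2.022066
  f'(1.576360) = 13.668465
  x_2 = 1.576360 - 2.022066/13.668465 = 1.428424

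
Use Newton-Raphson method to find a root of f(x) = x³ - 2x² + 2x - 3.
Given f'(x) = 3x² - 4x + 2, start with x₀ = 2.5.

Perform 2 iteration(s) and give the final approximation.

f(x) = x³ - 2x² + 2x - 3
f'(x) = 3x² - 4x + 2
x₀ = 2.5

Newton-Raphson formula: x_{n+1} = x_n - f(x_n)/f'(x_n)

Iteration 1:
  f(2.500000) = 5.125000
  f'(2.500000) = 10.750000
  x_1 = 2.500000 - 5.125000/10.750000 = 2.023256
Iteration 2:
  f(2.023256) = 1.141711
  f'(2.023256) = 6.187669
  x_2 = 2.023256 - 1.141711/6.187669 = 1.838742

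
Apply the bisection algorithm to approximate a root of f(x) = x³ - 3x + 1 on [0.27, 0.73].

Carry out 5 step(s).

f(x) = x³ - 3x + 1
Initial interval: [0.27, 0.73]

Iteration 1:
  c_1 = (0.270000 + 0.730000)/2 = 0.500000
  f(c_1) = f(0.500000) = -0.375000
  f(a) × f(c) < 0, new interval: [0.270000, 0.500000]
Iteration 2:
  c_2 = (0.270000 + 0.500000)/2 = 0.385000
  f(c_2) = f(0.385000) = -0.097933
  f(a) × f(c) < 0, new interval: [0.270000, 0.385000]
Iteration 3:
  c_3 = (0.270000 + 0.385000)/2 = 0.327500
  f(c_3) = f(0.327500) = 0.052626
  f(a) × f(c) ≥ 0, new interval: [0.327500, 0.385000]
Iteration 4:
  c_4 = (0.327500 + 0.385000)/2 = 0.356250
  f(c_4) = f(0.356250) = -0.023537
  f(a) × f(c) < 0, new interval: [0.327500, 0.356250]
Iteration 5:
  c_5 = (0.327500 + 0.356250)/2 = 0.341875
  f(c_5) = f(0.341875) = 0.014333
  f(a) × f(c) ≥ 0, new interval: [0.341875, 0.356250]

After 5 iteration(s), the approximation is c_5 = 0.341875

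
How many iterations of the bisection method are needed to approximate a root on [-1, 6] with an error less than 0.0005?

We need (b-a)/2^n ≤ 0.0005
(6 - (-1))/2^n ≤ 0.0005
7/2^n ≤ 0.0005
2^n ≥ 14000
n ≥ log₂(14000) = 13.77
n ≥ 14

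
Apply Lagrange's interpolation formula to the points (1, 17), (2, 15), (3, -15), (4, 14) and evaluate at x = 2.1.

Lagrange interpolation formula:
P(x) = Σ yᵢ × Lᵢ(x)
where Lᵢ(x) = Π_{j≠i} (x - xⱼ)/(xᵢ - xⱼ)

L_0(2.1) = (2.1 - 2)/(1 - 2) × (2.1 - 3)/(1 - 3) × (2.1 - 4)/(1 - 4) = -0.028500
L_1(2.1) = (2.1 - 1)/(2 - 1) × (2.1 - 3)/(2 - 3) × (2.1 - 4)/(2 - 4) = 0.940500
L_2(2.1) = (2.1 - 1)/(3 - 1) × (2.1 - 2)/(3 - 2) × (2.1 - 4)/(3 - 4) = 0.104500
L_3(2.1) = (2.1 - 1)/(4 - 1) × (2.1 - 2)/(4 - 2) × (2.1 - 3)/(4 - 3) = -0.016500

P(2.1) = 17×L_0(2.1) + 15×L_1(2.1) + (-15)×L_2(2.1) + 14×L_3(2.1)
P(2.1) = 11.824500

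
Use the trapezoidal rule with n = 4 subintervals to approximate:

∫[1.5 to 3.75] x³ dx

f(x) = x³
a = 1.5, b = 3.75, n = 4
h = (b - a)/n = 0.562500

Trapezoidal rule: (h/2)[f(x₀) + 2f(x₁) + 2f(x₂) + ... + f(xₙ)]

x_0 = 1.5000, f(x_0) = 3.375000, coefficient = 1
x_1 = 2.0625, f(x_1) = 8.773682, coefficient = 2
x_2 = 2.6250, f(x_2) = 18.087891, coefficient = 2
x_3 = 3.1875, f(x_3) = 32.385498, coefficient = 2
x_4 = 3.7500, f(x_4) = 52.734375, coefficient = 1

I ≈ (0.562500/2) × 174.603516 = 49.107239
Exact value: 48.172852
Error: 0.934387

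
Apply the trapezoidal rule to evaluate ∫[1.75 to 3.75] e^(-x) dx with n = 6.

f(x) = e^(-x)
a = 1.75, b = 3.75, n = 6
h = (b - a)/n = 0.333333

Trapezoidal rule: (h/2)[f(x₀) + 2f(x₁) + 2f(x₂) + ... + f(xₙ)]

x_0 = 1.7500, f(x_0) = 0.173774, coefficient = 1
x_1 = 2.0833, f(x_1) = 0.124514, coefficient = 2
x_2 = 2.4167, f(x_2) = 0.089219, coefficient = 2
x_3 = 2.7500, f(x_3) = 0.063928, coefficient = 2
x_4 = 3.0833, f(x_4) = 0.045806, coefficient = 2
x_5 = 3.4167, f(x_5) = 0.032822, coefficient = 2
x_6 = 3.7500, f(x_6) = 0.023518, coefficient = 1

I ≈ (0.333333/2) × 0.909869 = 0.151645
Exact value: 0.150256
Error: 0.001389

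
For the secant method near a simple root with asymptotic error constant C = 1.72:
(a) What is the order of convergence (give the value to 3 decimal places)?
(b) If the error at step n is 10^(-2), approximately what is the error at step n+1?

(a) Secant method has superlinear convergence with order φ = (1+√5)/2 ≈ 1.618.
    This means |e_{n+1}| ≈ C|e_n|^1.618.

(b) With |e_n| = 10^(-2) and C = 1.72:
    |e_{n+1}| ≈ 1.72 × (10^(-2))^1.618 = 1.72 × 10^(-3.24)

(a) ≈ 1.618 (golden ratio); (b) |e_{n+1}| ≈ 9.988e-04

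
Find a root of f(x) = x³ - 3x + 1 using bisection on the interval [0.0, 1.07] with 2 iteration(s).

f(x) = x³ - 3x + 1
Initial interval: [0.0, 1.07]

Iteration 1:
  c_1 = (0.000000 + 1.070000)/2 = 0.535000
  f(c_1) = f(0.535000) = -0.451870
  f(a) × f(c) < 0, new interval: [0.000000, 0.535000]
Iteration 2:
  c_2 = (0.000000 + 0.535000)/2 = 0.267500
  f(c_2) = f(0.267500) = 0.216641
  f(a) × f(c) ≥ 0, new interval: [0.267500, 0.535000]

After 2 iteration(s), the approximation is c_2 = 0.267500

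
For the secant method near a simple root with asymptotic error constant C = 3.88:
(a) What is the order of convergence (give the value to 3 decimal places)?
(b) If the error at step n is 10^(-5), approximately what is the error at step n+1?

(a) Secant method has superlinear convergence with order φ = (1+√5)/2 ≈ 1.618.
    This means |e_{n+1}| ≈ C|e_n|^1.618.

(b) With |e_n| = 10^(-5) and C = 3.88:
    |e_{n+1}| ≈ 3.88 × (10^(-5))^1.618 = 3.88 × 10^(-8.09)

(a) ≈ 1.618 (golden ratio); (b) |e_{n+1}| ≈ 3.153e-08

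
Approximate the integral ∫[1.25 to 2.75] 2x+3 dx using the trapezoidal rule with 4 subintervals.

f(x) = 2x+3
a = 1.25, b = 2.75, n = 4
h = (b - a)/n = 0.375000

Trapezoidal rule: (h/2)[f(x₀) + 2f(x₁) + 2f(x₂) + ... + f(xₙ)]

x_0 = 1.2500, f(x_0) = 5.500000, coefficient = 1
x_1 = 1.6250, f(x_1) = 6.250000, coefficient = 2
x_2 = 2.0000, f(x_2) = 7.000000, coefficient = 2
x_3 = 2.3750, f(x_3) = 7.750000, coefficient = 2
x_4 = 2.7500, f(x_4) = 8.500000, coefficient = 1

I ≈ (0.375000/2) × 56.000000 = 10.500000
Exact value: 10.500000
Error: 0.000000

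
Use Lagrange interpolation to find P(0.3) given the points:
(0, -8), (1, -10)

Lagrange interpolation formula:
P(x) = Σ yᵢ × Lᵢ(x)
where Lᵢ(x) = Π_{j≠i} (x - xⱼ)/(xᵢ - xⱼ)

L_0(0.3) = (0.3 - 1)/(0 - 1) = 0.700000
L_1(0.3) = (0.3 - 0)/(1 - 0) = 0.300000

P(0.3) = (-8)×L_0(0.3) + (-10)×L_1(0.3)
P(0.3) = -8.600000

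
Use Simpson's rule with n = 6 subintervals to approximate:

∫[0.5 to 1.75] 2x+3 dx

f(x) = 2x+3
a = 0.5, b = 1.75, n = 6
h = (b - a)/n = 0.208333

Simpson's rule: (h/3)[f(x₀) + 4f(x₁) + 2f(x₂) + ... + f(xₙ)]

x_0 = 0.5000, f(x_0) = 4.000000, coefficient = 1
x_1 = 0.7083, f(x_1) = 4.416667, coefficient = 4
x_2 = 0.9167, f(x_2) = 4.833333, coefficient = 2
x_3 = 1.1250, f(x_3) = 5.250000, coefficient = 4
x_4 = 1.3333, f(x_4) = 5.666667, coefficient = 2
x_5 = 1.5417, f(x_5) = 6.083333, coefficient = 4
x_6 = 1.7500, f(x_6) = 6.500000, coefficient = 1

I ≈ (0.208333/3) × 94.500000 = 6.562500
Exact value: 6.562500
Error: 0.000000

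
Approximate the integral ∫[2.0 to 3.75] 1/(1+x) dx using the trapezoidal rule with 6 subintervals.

f(x) = 1/(1+x)
a = 2.0, b = 3.75, n = 6
h = (b - a)/n = 0.291667

Trapezoidal rule: (h/2)[f(x₀) + 2f(x₁) + 2f(x₂) + ... + f(xₙ)]

x_0 = 2.0000, f(x_0) = 0.333333, coefficient = 1
x_1 = 2.2917, f(x_1) = 0.303797, coefficient = 2
x_2 = 2.5833, f(x_2) = 0.279070, coefficient = 2
x_3 = 2.8750, f(x_3) = 0.258065, coefficient = 2
x_4 = 3.1667, f(x_4) = 0.240000, coefficient = 2
x_5 = 3.4583, f(x_5) = 0.224299, coefficient = 2
x_6 = 3.7500, f(x_6) = 0.210526, coefficient = 1

I ≈ (0.291667/2) × 3.154321 = 0.460005
Exact value: 0.459532
Error: 0.000473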